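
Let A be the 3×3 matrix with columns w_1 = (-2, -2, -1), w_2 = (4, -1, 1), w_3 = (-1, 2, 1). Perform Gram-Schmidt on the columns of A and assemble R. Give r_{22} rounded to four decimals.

q_1 = w_1/‖w_1‖ = (-2, -2, -1)/3.0000 = (-0.6667, -0.6667, -0.3333).
r_{12} = q_1·w_2 = -2.3333.
u_2 = w_2 + 2.3333·q_1 = (2.4444, -2.5556, 0.2222).
r_{22} = ‖u_2‖ = 3.5434.

r_{22} = 3.5434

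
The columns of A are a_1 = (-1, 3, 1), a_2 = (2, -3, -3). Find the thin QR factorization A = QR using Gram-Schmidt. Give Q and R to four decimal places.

Q = [[-0.3015, 0.3556], [0.9045, 0.4001], [0.3015, -0.8447]], R = [[3.3166, -4.2212], [0.0000, 2.0449]]

a_1 = (-1, 3, 1); ‖a_1‖ = 3.3166, so q_1 = (-0.3015, 0.9045, 0.3015).
q_1·a_2 = (-0.3015)·2 + 0.9045·(-3) + 0.3015·(-3) = -4.2212.
u_2 = a_2 + 4.2212·q_1 = (0.7273, 0.8182, -1.7273).
‖u_2‖ = 2.0449, so q_2 = (0.3556, 0.4001, -0.8447).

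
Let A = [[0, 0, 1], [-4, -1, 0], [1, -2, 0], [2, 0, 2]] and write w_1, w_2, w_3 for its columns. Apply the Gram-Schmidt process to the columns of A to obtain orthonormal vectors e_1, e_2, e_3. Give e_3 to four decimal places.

e_3 = (0.4875, 0.3475, -0.1738, 0.7819)

w_1 = (0, -4, 1, 2); ‖w_1‖ = 4.5826, so e_1 = (0.0000, -0.8729, 0.2182, 0.4364).
e_1·w_2 = 0.0000·0 + (-0.8729)·(-1) + 0.2182·(-2) + 0.4364·0 = 0.4364.
u_2 = w_2 − 0.4364·e_1 = (0.0000, -0.6190, -2.0952, -0.1905).
‖u_2‖ = 2.1931, so e_2 = (0.0000, -0.2823, -0.9554, -0.0869).
e_1·w_3 = 0.0000·1 + (-0.8729)·0 + 0.2182·0 + 0.4364·2 = 0.8729; e_2·w_3 = 0.0000·1 + (-0.2823)·0 + (-0.9554)·0 + (-0.0869)·2 = -0.1737.
u_3 = w_3 − 0.8729·e_1 + 0.1737·e_2 = (1.0000, 0.7129, -0.3564, 1.6040).
‖u_3‖ = 2.0513, so e_3 = (0.4875, 0.3475, -0.1738, 0.7819).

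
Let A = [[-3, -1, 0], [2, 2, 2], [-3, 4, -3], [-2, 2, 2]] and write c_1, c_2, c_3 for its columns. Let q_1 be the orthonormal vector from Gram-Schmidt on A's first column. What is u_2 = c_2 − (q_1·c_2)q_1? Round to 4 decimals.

c_1 = (-3, 2, -3, -2); ‖c_1‖ = 5.0990, so q_1 = (-0.5883, 0.3922, -0.5883, -0.3922).
q_1·c_2 = (-0.5883)·(-1) + 0.3922·2 + (-0.5883)·4 + (-0.3922)·2 = -1.7650.
u_2 = c_2 + 1.7650·q_1 = (-2.0385, 2.6923, 2.9615, 1.3077).

u_2 = (-2.0385, 2.6923, 2.9615, 1.3077)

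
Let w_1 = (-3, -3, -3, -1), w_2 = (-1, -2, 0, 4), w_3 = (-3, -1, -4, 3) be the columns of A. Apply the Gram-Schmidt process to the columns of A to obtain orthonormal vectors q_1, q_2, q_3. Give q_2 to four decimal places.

q_2 = (-0.1035, -0.3266, 0.1195, 0.9319)

q_1 = w_1/‖w_1‖ = (-3, -3, -3, -1)/5.2915 = (-0.5669, -0.5669, -0.5669, -0.1890).
r_{12} = q_1·w_2 = 0.9449.
u_2 = w_2 − 0.9449·q_1 = (-0.4643, -1.4643, 0.5357, 4.1786).
‖u_2‖ = 4.4841, so q_2 = (-0.1035, -0.3266, 0.1195, 0.9319).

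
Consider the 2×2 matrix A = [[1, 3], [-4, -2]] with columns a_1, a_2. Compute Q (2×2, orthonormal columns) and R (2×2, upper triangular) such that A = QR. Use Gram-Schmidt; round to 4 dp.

a_1 = (1, -4); ‖a_1‖ = 4.1231, so e_1 = (0.2425, -0.9701).
e_1·a_2 = 0.2425·3 + (-0.9701)·(-2) = 2.6679.
u_2 = a_2 − 2.6679·e_1 = (2.3529, 0.5882).
‖u_2‖ = 2.4254, so e_2 = (0.9701, 0.2425).

Q = [[0.2425, 0.9701], [-0.9701, 0.2425]], R = [[4.1231, 2.6679], [0.0000, 2.4254]]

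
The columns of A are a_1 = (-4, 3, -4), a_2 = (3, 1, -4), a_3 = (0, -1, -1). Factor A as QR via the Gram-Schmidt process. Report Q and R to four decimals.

Q = [[-0.6247, 0.7395, -0.2509], [0.4685, 0.0979, -0.8780], [-0.6247, -0.6660, -0.4076]], R = [[6.4031, 1.0932, 0.1562], [0.0000, 4.9804, 0.5681], [0.0000, 0.0000, 1.2857]]

e_1 = a_1/‖a_1‖ = (-4, 3, -4)/6.4031 = (-0.6247, 0.4685, -0.6247).
r_{12} = e_1·a_2 = 1.0932.
u_2 = a_2 − 1.0932·e_1 = (3.6829, 0.4878, -3.3171).
‖u_2‖ = 4.9804, so e_2 = (0.7395, 0.0979, -0.6660).
r_{13} = e_1·a_3 = 0.1562; r_{23} = e_2·a_3 = 0.5681.
u_3 = a_3 − 0.1562·e_1 − 0.5681·e_2 = (-0.3225, -1.1288, -0.5241).
‖u_3‖ = 1.2857, so e_3 = (-0.2509, -0.8780, -0.4076).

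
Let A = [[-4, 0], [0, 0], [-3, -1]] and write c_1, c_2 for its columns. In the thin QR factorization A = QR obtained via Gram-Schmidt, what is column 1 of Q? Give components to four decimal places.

c_1 = (-4, 0, -3); ‖c_1‖ = 5.0000, so q_1 = (-0.8000, 0.0000, -0.6000).

q_1 = (-0.8000, 0.0000, -0.6000)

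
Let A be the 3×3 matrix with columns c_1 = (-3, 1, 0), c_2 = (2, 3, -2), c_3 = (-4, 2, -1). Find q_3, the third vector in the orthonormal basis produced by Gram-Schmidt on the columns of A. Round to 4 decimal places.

q_3 = (-0.1576, -0.4729, -0.8669)

c_1 = (-3, 1, 0); ‖c_1‖ = 3.1623, so q_1 = (-0.9487, 0.3162, 0.0000).
q_1·c_2 = (-0.9487)·2 + 0.3162·3 + 0.0000·(-2) = -0.9487.
u_2 = c_2 + 0.9487·q_1 = (1.1000, 3.3000, -2.0000).
‖u_2‖ = 4.0125, so q_2 = (0.2741, 0.8224, -0.4984).
q_1·c_3 = (-0.9487)·(-4) + 0.3162·2 + 0.0000·(-1) = 4.4272; q_2·c_3 = 0.2741·(-4) + 0.8224·2 + (-0.4984)·(-1) = 1.0467.
u_3 = c_3 − 4.4272·q_1 − 1.0467·q_2 = (-0.0870, -0.2609, -0.4783).
‖u_3‖ = 0.5517, so q_3 = (-0.1576, -0.4729, -0.8669).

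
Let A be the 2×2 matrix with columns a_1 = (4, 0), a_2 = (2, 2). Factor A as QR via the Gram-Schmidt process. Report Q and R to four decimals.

a_1 = (4, 0); ‖a_1‖ = 4.0000, so e_1 = (1.0000, 0.0000).
e_1·a_2 = 1.0000·2 + 0.0000·2 = 2.0000.
u_2 = a_2 − 2.0000·e_1 = (0.0000, 2.0000).
‖u_2‖ = 2.0000, so e_2 = (0.0000, 1.0000).

Q = [[1.0000, 0.0000], [0.0000, 1.0000]], R = [[4.0000, 2.0000], [0.0000, 2.0000]]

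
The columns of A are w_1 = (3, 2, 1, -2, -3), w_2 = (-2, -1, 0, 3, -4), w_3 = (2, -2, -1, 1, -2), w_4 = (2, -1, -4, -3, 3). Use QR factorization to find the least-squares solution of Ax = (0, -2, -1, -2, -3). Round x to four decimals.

w_1 = (3, 2, 1, -2, -3); ‖w_1‖ = 5.1962, so e_1 = (0.5774, 0.3849, 0.1925, -0.3849, -0.5774).
e_1·w_2 = 0.5774·(-2) + 0.3849·(-1) + 0.1925·0 + (-0.3849)·3 + (-0.5774)·(-4) = -0.3849.
u_2 = w_2 + 0.3849·e_1 = (-1.7778, -0.8519, 0.0741, 2.8519, -4.2222).
‖u_2‖ = 5.4637, so e_2 = (-0.3254, -0.1559, 0.0136, 0.5220, -0.7728).
e_1·w_3 = 0.5774·2 + 0.3849·(-2) + 0.1925·(-1) + (-0.3849)·1 + (-0.5774)·(-2) = 0.9623; e_2·w_3 = (-0.3254)·2 + (-0.1559)·(-2) + 0.0136·(-1) + 0.5220·1 + (-0.7728)·(-2) = 1.7150.
u_3 = w_3 − 0.9623·e_1 − 1.7150·e_2 = (2.0025, -2.1030, -1.2084, 0.4752, -0.1191).
‖u_3‖ = 3.1832, so e_3 = (0.6291, -0.6606, -0.3796, 0.1493, -0.0374).
e_1·w_4 = 0.5774·2 + 0.3849·(-1) + 0.1925·(-4) + (-0.3849)·(-3) + (-0.5774)·3 = -0.5774; e_2·w_4 = (-0.3254)·2 + (-0.1559)·(-1) + 0.0136·(-4) + 0.5220·(-3) + (-0.7728)·3 = -4.4333; e_3·w_4 = 0.6291·2 + (-0.6606)·(-1) + (-0.3796)·(-4) + 0.1493·(-3) + (-0.0374)·3 = 2.8772.
u_4 = w_4 + 0.5774·e_1 + 4.4333·e_2 − 2.8772·e_3 = (-0.9192, 0.4319, -2.7365, -1.3377, -0.6516).
‖u_4‖ = 3.2763, so e_4 = (-0.2806, 0.1318, -0.8352, -0.4083, -0.1989).
Qᵀb = (1.5396, 1.5727, 1.5146, 1.9849).
Back-substitute: x_4 = 1.9849/3.2763 = 0.6058.
x_3 = (1.5146 − 2.8772·0.6058)/3.1832 = -0.0718.
x_2 = (1.5727 − 1.7150·(-0.0718) + 4.4333·0.6058)/5.4637 = 0.8020.
x_1 = (1.5396 + 0.3849·0.8020 − 0.9623·(-0.0718) + 0.5774·0.6058)/5.1962 = 0.4363.

x = (0.4363, 0.8020, -0.0718, 0.6058)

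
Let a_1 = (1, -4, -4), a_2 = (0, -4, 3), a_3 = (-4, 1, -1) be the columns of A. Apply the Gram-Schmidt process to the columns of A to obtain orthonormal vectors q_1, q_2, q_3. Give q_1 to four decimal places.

q_1 = (0.1741, -0.6963, -0.6963)

a_1 = (1, -4, -4); ‖a_1‖ = 5.7446, so q_1 = (0.1741, -0.6963, -0.6963).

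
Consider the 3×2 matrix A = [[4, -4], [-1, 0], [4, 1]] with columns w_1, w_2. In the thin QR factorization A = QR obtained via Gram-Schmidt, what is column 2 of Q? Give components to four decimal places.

q_2 = (-0.7161, -0.1023, 0.6905)

q_1 = w_1/‖w_1‖ = (4, -1, 4)/5.7446 = (0.6963, -0.1741, 0.6963).
r_{12} = q_1·w_2 = -2.0889.
u_2 = w_2 + 2.0889·q_1 = (-2.5455, -0.3636, 2.4545).
‖u_2‖ = 3.5548, so q_2 = (-0.7161, -0.1023, 0.6905).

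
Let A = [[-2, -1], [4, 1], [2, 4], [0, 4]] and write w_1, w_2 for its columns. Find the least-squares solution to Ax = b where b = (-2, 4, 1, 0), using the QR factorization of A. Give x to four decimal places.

x = (0.9806, -0.1097)

w_1 = (-2, 4, 2, 0); ‖w_1‖ = 4.8990, so e_1 = (-0.4082, 0.8165, 0.4082, 0.0000).
e_1·w_2 = (-0.4082)·(-1) + 0.8165·1 + 0.4082·4 + 0.0000·4 = 2.8577.
u_2 = w_2 − 2.8577·e_1 = (0.1667, -1.3333, 2.8333, 4.0000).
‖u_2‖ = 5.0827, so e_2 = (0.0328, -0.2623, 0.5575, 0.7870).
Qᵀb = (4.4907, -0.5575).
Back-substitute: x_2 = -0.5575/5.0827 = -0.1097.
x_1 = (4.4907 − 2.8577·(-0.1097))/4.8990 = 0.9806.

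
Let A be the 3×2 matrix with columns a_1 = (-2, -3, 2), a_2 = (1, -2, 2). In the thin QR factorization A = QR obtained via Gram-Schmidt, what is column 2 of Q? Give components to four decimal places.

q_2 = (0.8484, -0.2571, 0.4628)

q_1 = a_1/‖a_1‖ = (-2, -3, 2)/4.1231 = (-0.4851, -0.7276, 0.4851).
r_{12} = q_1·a_2 = 1.9403.
u_2 = a_2 − 1.9403·q_1 = (1.9412, -0.5882, 1.0588).
‖u_2‖ = 2.2881, so q_2 = (0.8484, -0.2571, 0.4628).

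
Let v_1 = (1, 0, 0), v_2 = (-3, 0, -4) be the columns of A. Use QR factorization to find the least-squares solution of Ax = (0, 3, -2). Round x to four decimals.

e_1 = v_1/‖v_1‖ = (1, 0, 0)/1.0000 = (1.0000, 0.0000, 0.0000).
r_{12} = e_1·v_2 = -3.0000.
u_2 = v_2 + 3.0000·e_1 = (0.0000, 0.0000, -4.0000).
‖u_2‖ = 4.0000, so e_2 = (0.0000, 0.0000, -1.0000).
Qᵀb = (0.0000, 2.0000).
Back-substitute: x_2 = 2.0000/4.0000 = 0.5000.
x_1 = (0.0000 + 3.0000·0.5000)/1.0000 = 1.5000.

x = (1.5000, 0.5000)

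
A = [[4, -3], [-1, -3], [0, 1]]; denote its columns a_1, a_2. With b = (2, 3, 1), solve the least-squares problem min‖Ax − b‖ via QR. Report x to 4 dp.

x = (-0.1281, -0.7975)

a_1 = (4, -1, 0); ‖a_1‖ = 4.1231, so e_1 = (0.9701, -0.2425, 0.0000).
e_1·a_2 = 0.9701·(-3) + (-0.2425)·(-3) + 0.0000·1 = -2.1828.
u_2 = a_2 + 2.1828·e_1 = (-0.8824, -3.5294, 1.0000).
‖u_2‖ = 3.7730, so e_2 = (-0.2339, -0.9354, 0.2650).
Qᵀb = (1.2127, -3.0090).
Back-substitute: x_2 = -3.0090/3.7730 = -0.7975.
x_1 = (1.2127 + 2.1828·(-0.7975))/4.1231 = -0.1281.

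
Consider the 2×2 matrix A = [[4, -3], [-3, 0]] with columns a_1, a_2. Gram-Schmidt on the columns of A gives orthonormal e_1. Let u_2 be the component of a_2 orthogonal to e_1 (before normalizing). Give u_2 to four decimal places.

u_2 = (-1.0800, -1.4400)

e_1 = a_1/‖a_1‖ = (4, -3)/5.0000 = (0.8000, -0.6000).
r_{12} = e_1·a_2 = -2.4000.
u_2 = a_2 + 2.4000·e_1 = (-1.0800, -1.4400).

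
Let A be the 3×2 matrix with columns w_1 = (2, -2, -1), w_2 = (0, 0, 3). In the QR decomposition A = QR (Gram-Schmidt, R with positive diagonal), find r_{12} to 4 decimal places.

w_1 = (2, -2, -1); ‖w_1‖ = 3.0000, so q_1 = (0.6667, -0.6667, -0.3333).
r_{12} = q_1·w_2 = -1.0000.

r_{12} = -1.0000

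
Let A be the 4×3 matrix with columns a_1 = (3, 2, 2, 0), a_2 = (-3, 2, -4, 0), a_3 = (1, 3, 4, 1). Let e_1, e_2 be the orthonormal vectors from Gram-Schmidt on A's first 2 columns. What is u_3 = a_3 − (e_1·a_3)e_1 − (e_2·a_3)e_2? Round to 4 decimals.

e_1 = a_1/‖a_1‖ = (3, 2, 2, 0)/4.1231 = (0.7276, 0.4851, 0.4851, 0.0000).
r_{12} = e_1·a_2 = -3.1530.
u_2 = a_2 + 3.1530·e_1 = (-0.7059, 3.5294, -2.4706, 0.0000).
‖u_2‖ = 4.3656, so e_2 = (-0.1617, 0.8085, -0.5659, 0.0000).
r_{13} = e_1·a_3 = 4.1231; r_{23} = e_2·a_3 = 0.0000.
u_3 = a_3 − 4.1231·e_1 + 0.0000·e_2 = (-2.0000, 1.0000, 2.0000, 1.0000).

u_3 = (-2.0000, 1.0000, 2.0000, 1.0000)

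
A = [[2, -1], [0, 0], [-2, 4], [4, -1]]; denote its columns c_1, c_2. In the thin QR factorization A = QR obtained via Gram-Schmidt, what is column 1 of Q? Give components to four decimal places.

e_1 = (0.4082, 0.0000, -0.4082, 0.8165)

e_1 = c_1/‖c_1‖ = (2, 0, -2, 4)/4.8990 = (0.4082, 0.0000, -0.4082, 0.8165).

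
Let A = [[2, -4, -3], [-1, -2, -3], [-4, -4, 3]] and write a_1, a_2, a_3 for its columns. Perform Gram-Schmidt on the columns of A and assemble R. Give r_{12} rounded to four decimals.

r_{12} = 2.1822

a_1 = (2, -1, -4); ‖a_1‖ = 4.5826, so e_1 = (0.4364, -0.2182, -0.8729).
r_{12} = e_1·a_2 = 2.1822.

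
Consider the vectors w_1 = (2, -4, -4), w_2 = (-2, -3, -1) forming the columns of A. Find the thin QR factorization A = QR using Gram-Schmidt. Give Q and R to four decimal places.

Q = [[0.3333, -0.8433], [-0.6667, -0.5270], [-0.6667, 0.1054]], R = [[6.0000, 2.0000], [0.0000, 3.1623]]

w_1 = (2, -4, -4); ‖w_1‖ = 6.0000, so e_1 = (0.3333, -0.6667, -0.6667).
e_1·w_2 = 0.3333·(-2) + (-0.6667)·(-3) + (-0.6667)·(-1) = 2.0000.
u_2 = w_2 − 2.0000·e_1 = (-2.6667, -1.6667, 0.3333).
‖u_2‖ = 3.1623, so e_2 = (-0.8433, -0.5270, 0.1054).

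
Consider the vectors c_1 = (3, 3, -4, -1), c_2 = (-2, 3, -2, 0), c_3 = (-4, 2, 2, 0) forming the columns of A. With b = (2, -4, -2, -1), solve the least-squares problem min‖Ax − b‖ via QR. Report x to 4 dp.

c_1 = (3, 3, -4, -1); ‖c_1‖ = 5.9161, so q_1 = (0.5071, 0.5071, -0.6761, -0.1690).
q_1·c_2 = 0.5071·(-2) + 0.5071·3 + (-0.6761)·(-2) + (-0.1690)·0 = 1.8593.
u_2 = c_2 − 1.8593·q_1 = (-2.9429, 2.0571, -0.7429, 0.3143).
‖u_2‖ = 3.6801, so q_2 = (-0.7997, 0.5590, -0.2019, 0.0854).
q_1·c_3 = 0.5071·(-4) + 0.5071·2 + (-0.6761)·2 + (-0.1690)·0 = -2.3664; q_2·c_3 = (-0.7997)·(-4) + 0.5590·2 + (-0.2019)·2 + 0.0854·0 = 3.9130.
u_3 = c_3 + 2.3664·q_1 − 3.9130·q_2 = (0.3291, 1.0127, 1.1899, -0.7342).
‖u_3‖ = 1.7574, so q_3 = (0.1873, 0.5762, 0.6770, -0.4178).
Qᵀb = (0.5071, -3.5170, -2.8666).
Back-substitute: x_3 = -2.8666/1.7574 = -1.6311.
x_2 = (-3.5170 − 3.9130·(-1.6311))/3.6801 = 0.7787.
x_1 = (0.5071 − 1.8593·0.7787 + 2.3664·(-1.6311))/5.9161 = -0.8115.

x = (-0.8115, 0.7787, -1.6311)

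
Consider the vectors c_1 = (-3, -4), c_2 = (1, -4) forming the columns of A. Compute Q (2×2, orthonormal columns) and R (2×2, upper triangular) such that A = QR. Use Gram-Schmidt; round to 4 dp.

q_1 = c_1/‖c_1‖ = (-3, -4)/5.0000 = (-0.6000, -0.8000).
r_{12} = q_1·c_2 = 2.6000.
u_2 = c_2 − 2.6000·q_1 = (2.5600, -1.9200).
‖u_2‖ = 3.2000, so q_2 = (0.8000, -0.6000).

Q = [[-0.6000, 0.8000], [-0.8000, -0.6000]], R = [[5.0000, 2.6000], [0.0000, 3.2000]]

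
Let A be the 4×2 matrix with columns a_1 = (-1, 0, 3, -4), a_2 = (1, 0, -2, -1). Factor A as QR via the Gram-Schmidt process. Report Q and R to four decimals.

a_1 = (-1, 0, 3, -4); ‖a_1‖ = 5.0990, so e_1 = (-0.1961, 0.0000, 0.5883, -0.7845).
e_1·a_2 = (-0.1961)·1 + 0.0000·0 + 0.5883·(-2) + (-0.7845)·(-1) = -0.5883.
u_2 = a_2 + 0.5883·e_1 = (0.8846, 0.0000, -1.6538, -1.4615).
‖u_2‖ = 2.3778, so e_2 = (0.3720, 0.0000, -0.6955, -0.6147).

Q = [[-0.1961, 0.3720], [0.0000, 0.0000], [0.5883, -0.6955], [-0.7845, -0.6147]], R = [[5.0990, -0.5883], [0.0000, 2.3778]]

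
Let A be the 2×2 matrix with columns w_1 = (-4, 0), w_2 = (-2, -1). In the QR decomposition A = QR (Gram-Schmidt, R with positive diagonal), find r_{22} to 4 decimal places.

w_1 = (-4, 0); ‖w_1‖ = 4.0000, so q_1 = (-1.0000, 0.0000).
q_1·w_2 = (-1.0000)·(-2) + 0.0000·(-1) = 2.0000.
u_2 = w_2 − 2.0000·q_1 = (0.0000, -1.0000).
r_{22} = ‖u_2‖ = 1.0000.

r_{22} = 1.0000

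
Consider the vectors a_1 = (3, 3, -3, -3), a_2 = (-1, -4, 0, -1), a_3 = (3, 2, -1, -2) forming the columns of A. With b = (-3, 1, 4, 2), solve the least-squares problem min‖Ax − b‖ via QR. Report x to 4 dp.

x = (-1.0000, -0.7778, 0.1111)

a_1 = (3, 3, -3, -3); ‖a_1‖ = 6.0000, so q_1 = (0.5000, 0.5000, -0.5000, -0.5000).
q_1·a_2 = 0.5000·(-1) + 0.5000·(-4) + (-0.5000)·0 + (-0.5000)·(-1) = -2.0000.
u_2 = a_2 + 2.0000·q_1 = (0.0000, -3.0000, -1.0000, -2.0000).
‖u_2‖ = 3.7417, so q_2 = (0.0000, -0.8018, -0.2673, -0.5345).
q_1·a_3 = 0.5000·3 + 0.5000·2 + (-0.5000)·(-1) + (-0.5000)·(-2) = 4.0000; q_2·a_3 = 0.0000·3 + (-0.8018)·2 + (-0.2673)·(-1) + (-0.5345)·(-2) = -0.2673.
u_3 = a_3 − 4.0000·q_1 + 0.2673·q_2 = (1.0000, -0.2143, 0.9286, -0.1429).
‖u_3‖ = 1.3887, so q_3 = (0.7201, -0.1543, 0.6686, -0.1029).
Qᵀb = (-4.0000, -2.9399, 0.1543).
Back-substitute: x_3 = 0.1543/1.3887 = 0.1111.
x_2 = (-2.9399 + 0.2673·0.1111)/3.7417 = -0.7778.
x_1 = (-4.0000 + 2.0000·(-0.7778) − 4.0000·0.1111)/6.0000 = -1.0000.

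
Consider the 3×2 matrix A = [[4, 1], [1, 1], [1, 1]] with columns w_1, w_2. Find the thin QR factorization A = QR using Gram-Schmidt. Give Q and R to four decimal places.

w_1 = (4, 1, 1); ‖w_1‖ = 4.2426, so e_1 = (0.9428, 0.2357, 0.2357).
e_1·w_2 = 0.9428·1 + 0.2357·1 + 0.2357·1 = 1.4142.
u_2 = w_2 − 1.4142·e_1 = (-0.3333, 0.6667, 0.6667).
‖u_2‖ = 1.0000, so e_2 = (-0.3333, 0.6667, 0.6667).

Q = [[0.9428, -0.3333], [0.2357, 0.6667], [0.2357, 0.6667]], R = [[4.2426, 1.4142], [0.0000, 1.0000]]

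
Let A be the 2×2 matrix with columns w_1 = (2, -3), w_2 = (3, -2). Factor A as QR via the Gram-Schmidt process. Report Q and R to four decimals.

Q = [[0.5547, 0.8321], [-0.8321, 0.5547]], R = [[3.6056, 3.3282], [0.0000, 1.3868]]

w_1 = (2, -3); ‖w_1‖ = 3.6056, so e_1 = (0.5547, -0.8321).
e_1·w_2 = 0.5547·3 + (-0.8321)·(-2) = 3.3282.
u_2 = w_2 − 3.3282·e_1 = (1.1538, 0.7692).
‖u_2‖ = 1.3868, so e_2 = (0.8321, 0.5547).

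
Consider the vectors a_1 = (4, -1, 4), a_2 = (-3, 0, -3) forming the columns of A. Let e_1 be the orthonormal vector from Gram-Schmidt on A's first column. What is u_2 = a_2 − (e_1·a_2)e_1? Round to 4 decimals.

e_1 = a_1/‖a_1‖ = (4, -1, 4)/5.7446 = (0.6963, -0.1741, 0.6963).
r_{12} = e_1·a_2 = -4.1779.
u_2 = a_2 + 4.1779·e_1 = (-0.0909, -0.7273, -0.0909).

u_2 = (-0.0909, -0.7273, -0.0909)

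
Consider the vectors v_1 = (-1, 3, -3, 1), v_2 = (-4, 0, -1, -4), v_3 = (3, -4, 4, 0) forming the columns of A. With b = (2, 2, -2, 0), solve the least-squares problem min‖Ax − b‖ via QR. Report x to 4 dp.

x = (6.4717, 1.4528, 4.5849)

q_1 = v_1/‖v_1‖ = (-1, 3, -3, 1)/4.4721 = (-0.2236, 0.6708, -0.6708, 0.2236).
r_{12} = q_1·v_2 = 0.6708.
u_2 = v_2 − 0.6708·q_1 = (-3.8500, -0.4500, -0.5500, -4.1500).
‖u_2‖ = 5.7053, so q_2 = (-0.6748, -0.0789, -0.0964, -0.7274).
r_{13} = q_1·v_3 = -6.0374; r_{23} = q_2·v_3 = -2.0946.
u_3 = v_3 + 6.0374·q_1 + 2.0946·q_2 = (0.2366, -0.1152, -0.2519, -0.1736).
‖u_3‖ = 0.4035, so q_3 = (0.5862, -0.2855, -0.6243, -0.4302).
Qᵀb = (2.2361, -1.3146, 1.8501).
Back-substitute: x_3 = 1.8501/0.4035 = 4.5849.
x_2 = (-1.3146 + 2.0946·4.5849)/5.7053 = 1.4528.
x_1 = (2.2361 − 0.6708·1.4528 + 6.0374·4.5849)/4.4721 = 6.4717.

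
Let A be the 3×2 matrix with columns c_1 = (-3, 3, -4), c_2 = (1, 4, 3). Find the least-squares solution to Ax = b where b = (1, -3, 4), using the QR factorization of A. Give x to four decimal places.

x = (-0.8286, -0.0571)

q_1 = c_1/‖c_1‖ = (-3, 3, -4)/5.8310 = (-0.5145, 0.5145, -0.6860).
r_{12} = q_1·c_2 = -0.5145.
u_2 = c_2 + 0.5145·q_1 = (0.7353, 4.2647, 2.6471).
‖u_2‖ = 5.0730, so q_2 = (0.1449, 0.8407, 0.5218).
Qᵀb = (-4.8020, -0.2899).
Back-substitute: x_2 = -0.2899/5.0730 = -0.0571.
x_1 = (-4.8020 + 0.5145·(-0.0571))/5.8310 = -0.8286.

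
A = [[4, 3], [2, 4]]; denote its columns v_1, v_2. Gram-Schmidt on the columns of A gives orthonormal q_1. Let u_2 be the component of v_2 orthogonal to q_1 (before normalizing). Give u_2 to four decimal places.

q_1 = v_1/‖v_1‖ = (4, 2)/4.4721 = (0.8944, 0.4472).
r_{12} = q_1·v_2 = 4.4721.
u_2 = v_2 − 4.4721·q_1 = (-1.0000, 2.0000).

u_2 = (-1.0000, 2.0000)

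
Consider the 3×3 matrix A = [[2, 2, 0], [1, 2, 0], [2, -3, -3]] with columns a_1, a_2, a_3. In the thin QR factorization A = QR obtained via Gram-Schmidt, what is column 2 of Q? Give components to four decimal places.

a_1 = (2, 1, 2); ‖a_1‖ = 3.0000, so e_1 = (0.6667, 0.3333, 0.6667).
e_1·a_2 = 0.6667·2 + 0.3333·2 + 0.6667·(-3) = 0.0000.
u_2 = a_2 − 0.0000·e_1 = (2.0000, 2.0000, -3.0000).
‖u_2‖ = 4.1231, so e_2 = (0.4851, 0.4851, -0.7276).

e_2 = (0.4851, 0.4851, -0.7276)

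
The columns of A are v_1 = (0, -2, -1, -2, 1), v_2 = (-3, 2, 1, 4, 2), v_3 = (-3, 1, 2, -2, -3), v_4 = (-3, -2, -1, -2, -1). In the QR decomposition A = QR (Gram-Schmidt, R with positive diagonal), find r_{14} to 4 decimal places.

v_1 = (0, -2, -1, -2, 1); ‖v_1‖ = 3.1623, so q_1 = (0.0000, -0.6325, -0.3162, -0.6325, 0.3162).
r_{14} = q_1·v_4 = 2.5298.

r_{14} = 2.5298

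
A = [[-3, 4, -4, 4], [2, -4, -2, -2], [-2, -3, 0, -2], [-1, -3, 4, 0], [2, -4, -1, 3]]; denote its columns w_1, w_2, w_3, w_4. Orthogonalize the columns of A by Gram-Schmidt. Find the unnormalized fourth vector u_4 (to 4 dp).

w_1 = (-3, 2, -2, -1, 2); ‖w_1‖ = 4.6904, so e_1 = (-0.6396, 0.4264, -0.4264, -0.2132, 0.4264).
e_1·w_2 = (-0.6396)·4 + 0.4264·(-4) + (-0.4264)·(-3) + (-0.2132)·(-3) + 0.4264·(-4) = -4.0508.
u_2 = w_2 + 4.0508·e_1 = (1.4091, -2.2727, -4.7273, -3.8636, -2.2727).
‖u_2‖ = 7.0421, so e_2 = (0.2001, -0.3227, -0.6713, -0.5486, -0.3227).
e_1·w_3 = (-0.6396)·(-4) + 0.4264·(-2) + (-0.4264)·0 + (-0.2132)·4 + 0.4264·(-1) = 0.4264; e_2·w_3 = 0.2001·(-4) + (-0.3227)·(-2) + (-0.6713)·0 + (-0.5486)·4 + (-0.3227)·(-1) = -2.0268.
u_3 = w_3 − 0.4264·e_1 + 2.0268·e_2 = (-3.3217, -2.8359, -1.1787, 2.9789, -1.8359).
‖u_3‖ = 5.7193, so e_3 = (-0.5808, -0.4959, -0.2061, 0.5209, -0.3210).
e_1·w_4 = (-0.6396)·4 + 0.4264·(-2) + (-0.4264)·(-2) + (-0.2132)·0 + 0.4264·3 = -1.2792; e_2·w_4 = 0.2001·4 + (-0.3227)·(-2) + (-0.6713)·(-2) + (-0.5486)·0 + (-0.3227)·3 = 1.8202; e_3·w_4 = (-0.5808)·4 + (-0.4959)·(-2) + (-0.2061)·(-2) + 0.5209·0 + (-0.3210)·3 = -1.8823.
u_4 = w_4 + 1.2792·e_1 − 1.8202·e_2 + 1.8823·e_3 = (1.7244, -1.8004, -1.7115, 1.7063, 3.5287).

u_4 = (1.7244, -1.8004, -1.7115, 1.7063, 3.5287)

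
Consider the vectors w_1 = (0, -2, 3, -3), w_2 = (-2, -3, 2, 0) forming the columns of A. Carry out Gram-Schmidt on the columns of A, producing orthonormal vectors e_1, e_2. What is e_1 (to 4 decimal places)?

e_1 = w_1/‖w_1‖ = (0, -2, 3, -3)/4.6904 = (0.0000, -0.4264, 0.6396, -0.6396).

e_1 = (0.0000, -0.4264, 0.6396, -0.6396)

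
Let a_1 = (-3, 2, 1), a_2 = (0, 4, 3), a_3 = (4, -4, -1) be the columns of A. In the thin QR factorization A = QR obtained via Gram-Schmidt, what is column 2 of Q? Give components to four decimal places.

e_2 = (0.5828, 0.6005, 0.5475)

a_1 = (-3, 2, 1); ‖a_1‖ = 3.7417, so e_1 = (-0.8018, 0.5345, 0.2673).
e_1·a_2 = (-0.8018)·0 + 0.5345·4 + 0.2673·3 = 2.9399.
u_2 = a_2 − 2.9399·e_1 = (2.3571, 2.4286, 2.2143).
‖u_2‖ = 4.0444, so e_2 = (0.5828, 0.6005, 0.5475).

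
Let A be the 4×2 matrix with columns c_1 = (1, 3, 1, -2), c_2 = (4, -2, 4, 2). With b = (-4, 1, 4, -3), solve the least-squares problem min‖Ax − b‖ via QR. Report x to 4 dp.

x = (0.5772, -0.1711)

c_1 = (1, 3, 1, -2); ‖c_1‖ = 3.8730, so q_1 = (0.2582, 0.7746, 0.2582, -0.5164).
q_1·c_2 = 0.2582·4 + 0.7746·(-2) + 0.2582·4 + (-0.5164)·2 = -0.5164.
u_2 = c_2 + 0.5164·q_1 = (4.1333, -1.6000, 4.1333, 1.7333).
‖u_2‖ = 6.3034, so q_2 = (0.6557, -0.2538, 0.6557, 0.2750).
Qᵀb = (2.3238, -1.0788).
Back-substitute: x_2 = -1.0788/6.3034 = -0.1711.
x_1 = (2.3238 + 0.5164·(-0.1711))/3.8730 = 0.5772.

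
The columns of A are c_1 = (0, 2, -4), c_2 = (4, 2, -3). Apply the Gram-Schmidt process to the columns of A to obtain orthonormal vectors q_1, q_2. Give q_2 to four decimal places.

c_1 = (0, 2, -4); ‖c_1‖ = 4.4721, so q_1 = (0.0000, 0.4472, -0.8944).
q_1·c_2 = 0.0000·4 + 0.4472·2 + (-0.8944)·(-3) = 3.5777.
u_2 = c_2 − 3.5777·q_1 = (4.0000, 0.4000, 0.2000).
‖u_2‖ = 4.0249, so q_2 = (0.9938, 0.0994, 0.0497).

q_2 = (0.9938, 0.0994, 0.0497)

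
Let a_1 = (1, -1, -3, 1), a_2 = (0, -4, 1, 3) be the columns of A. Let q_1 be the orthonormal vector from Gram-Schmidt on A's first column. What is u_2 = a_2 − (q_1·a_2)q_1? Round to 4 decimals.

u_2 = (-0.3333, -3.6667, 2.0000, 2.6667)

a_1 = (1, -1, -3, 1); ‖a_1‖ = 3.4641, so q_1 = (0.2887, -0.2887, -0.8660, 0.2887).
q_1·a_2 = 0.2887·0 + (-0.2887)·(-4) + (-0.8660)·1 + 0.2887·3 = 1.1547.
u_2 = a_2 − 1.1547·q_1 = (-0.3333, -3.6667, 2.0000, 2.6667).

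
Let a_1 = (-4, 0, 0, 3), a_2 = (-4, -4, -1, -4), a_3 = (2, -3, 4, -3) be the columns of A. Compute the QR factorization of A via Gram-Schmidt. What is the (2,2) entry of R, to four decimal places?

a_1 = (-4, 0, 0, 3); ‖a_1‖ = 5.0000, so e_1 = (-0.8000, 0.0000, 0.0000, 0.6000).
e_1·a_2 = (-0.8000)·(-4) + 0.0000·(-4) + 0.0000·(-1) + 0.6000·(-4) = 0.8000.
u_2 = a_2 − 0.8000·e_1 = (-3.3600, -4.0000, -1.0000, -4.4800).
r_{22} = ‖u_2‖ = 6.9541.

r_{22} = 6.9541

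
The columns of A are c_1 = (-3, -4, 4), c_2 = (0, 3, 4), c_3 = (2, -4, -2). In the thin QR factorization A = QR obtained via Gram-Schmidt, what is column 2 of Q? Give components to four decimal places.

q_2 = (0.0590, 0.6834, 0.7277)

q_1 = c_1/‖c_1‖ = (-3, -4, 4)/6.4031 = (-0.4685, -0.6247, 0.6247).
r_{12} = q_1·c_2 = 0.6247.
u_2 = c_2 − 0.6247·q_1 = (0.2927, 3.3902, 3.6098).
‖u_2‖ = 4.9608, so q_2 = (0.0590, 0.6834, 0.7277).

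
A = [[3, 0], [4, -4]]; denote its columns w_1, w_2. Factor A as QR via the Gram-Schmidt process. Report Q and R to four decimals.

Q = [[0.6000, 0.8000], [0.8000, -0.6000]], R = [[5.0000, -3.2000], [0.0000, 2.4000]]

e_1 = w_1/‖w_1‖ = (3, 4)/5.0000 = (0.6000, 0.8000).
r_{12} = e_1·w_2 = -3.2000.
u_2 = w_2 + 3.2000·e_1 = (1.9200, -1.4400).
‖u_2‖ = 2.4000, so e_2 = (0.8000, -0.6000).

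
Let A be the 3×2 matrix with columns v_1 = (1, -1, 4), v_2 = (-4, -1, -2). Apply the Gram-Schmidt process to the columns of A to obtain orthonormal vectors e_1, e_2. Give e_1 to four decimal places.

e_1 = (0.2357, -0.2357, 0.9428)

v_1 = (1, -1, 4); ‖v_1‖ = 4.2426, so e_1 = (0.2357, -0.2357, 0.9428).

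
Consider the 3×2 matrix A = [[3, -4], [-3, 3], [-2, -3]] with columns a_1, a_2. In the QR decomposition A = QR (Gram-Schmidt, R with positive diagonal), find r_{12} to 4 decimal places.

a_1 = (3, -3, -2); ‖a_1‖ = 4.6904, so q_1 = (0.6396, -0.6396, -0.4264).
r_{12} = q_1·a_2 = -3.1980.

r_{12} = -3.1980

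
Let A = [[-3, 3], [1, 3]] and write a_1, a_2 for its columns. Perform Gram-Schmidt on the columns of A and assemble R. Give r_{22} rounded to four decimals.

e_1 = a_1/‖a_1‖ = (-3, 1)/3.1623 = (-0.9487, 0.3162).
r_{12} = e_1·a_2 = -1.8974.
u_2 = a_2 + 1.8974·e_1 = (1.2000, 3.6000).
r_{22} = ‖u_2‖ = 3.7947.

r_{22} = 3.7947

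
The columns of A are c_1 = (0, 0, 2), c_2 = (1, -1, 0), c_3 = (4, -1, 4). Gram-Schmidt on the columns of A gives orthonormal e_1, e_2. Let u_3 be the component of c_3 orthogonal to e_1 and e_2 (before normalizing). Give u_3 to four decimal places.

u_3 = (1.5000, 1.5000, 0.0000)

e_1 = c_1/‖c_1‖ = (0, 0, 2)/2.0000 = (0.0000, 0.0000, 1.0000).
r_{12} = e_1·c_2 = 0.0000.
u_2 = c_2 + 0.0000·e_1 = (1.0000, -1.0000, 0.0000).
‖u_2‖ = 1.4142, so e_2 = (0.7071, -0.7071, 0.0000).
r_{13} = e_1·c_3 = 4.0000; r_{23} = e_2·c_3 = 3.5355.
u_3 = c_3 − 4.0000·e_1 − 3.5355·e_2 = (1.5000, 1.5000, 0.0000).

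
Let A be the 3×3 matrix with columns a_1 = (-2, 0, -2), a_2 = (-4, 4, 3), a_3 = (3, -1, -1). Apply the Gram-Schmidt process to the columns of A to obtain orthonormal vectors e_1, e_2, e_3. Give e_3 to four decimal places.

e_1 = a_1/‖a_1‖ = (-2, 0, -2)/2.8284 = (-0.7071, 0.0000, -0.7071).
r_{12} = e_1·a_2 = 0.7071.
u_2 = a_2 − 0.7071·e_1 = (-3.5000, 4.0000, 3.5000).
‖u_2‖ = 6.3640, so e_2 = (-0.5500, 0.6285, 0.5500).
r_{13} = e_1·a_3 = -1.4142; r_{23} = e_2·a_3 = -2.8284.
u_3 = a_3 + 1.4142·e_1 + 2.8284·e_2 = (0.4444, 0.7778, -0.4444).
‖u_3‖ = 1.0000, so e_3 = (0.4444, 0.7778, -0.4444).

e_3 = (0.4444, 0.7778, -0.4444)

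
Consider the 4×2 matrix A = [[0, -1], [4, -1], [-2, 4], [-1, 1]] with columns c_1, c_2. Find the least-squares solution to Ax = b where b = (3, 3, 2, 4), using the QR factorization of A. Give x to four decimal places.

q_1 = c_1/‖c_1‖ = (0, 4, -2, -1)/4.5826 = (0.0000, 0.8729, -0.4364, -0.2182).
r_{12} = q_1·c_2 = -2.8368.
u_2 = c_2 + 2.8368·q_1 = (-1.0000, 1.4762, 2.7619, 0.3810).
‖u_2‖ = 3.3094, so q_2 = (-0.3022, 0.4461, 0.8346, 0.1151).
Qᵀb = (0.8729, 2.5612).
Back-substitute: x_2 = 2.5612/3.3094 = 0.7739.
x_1 = (0.8729 + 2.8368·0.7739)/4.5826 = 0.6696.

x = (0.6696, 0.7739)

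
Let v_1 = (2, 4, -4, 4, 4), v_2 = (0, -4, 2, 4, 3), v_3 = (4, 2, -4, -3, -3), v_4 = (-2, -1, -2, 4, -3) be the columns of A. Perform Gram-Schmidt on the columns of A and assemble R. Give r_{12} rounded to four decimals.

r_{12} = 0.4851

v_1 = (2, 4, -4, 4, 4); ‖v_1‖ = 8.2462, so e_1 = (0.2425, 0.4851, -0.4851, 0.4851, 0.4851).
r_{12} = e_1·v_2 = 0.4851.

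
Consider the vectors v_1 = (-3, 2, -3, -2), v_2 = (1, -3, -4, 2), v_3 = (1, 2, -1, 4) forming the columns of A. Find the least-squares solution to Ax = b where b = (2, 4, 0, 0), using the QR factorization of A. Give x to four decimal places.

x = (0.1562, -0.4762, 0.6345)

e_1 = v_1/‖v_1‖ = (-3, 2, -3, -2)/5.0990 = (-0.5883, 0.3922, -0.5883, -0.3922).
r_{12} = e_1·v_2 = -0.1961.
u_2 = v_2 + 0.1961·e_1 = (0.8846, -2.9231, -4.1154, 1.9231).
‖u_2‖ = 5.4737, so e_2 = (0.1616, -0.5340, -0.7518, 0.3513).
r_{13} = e_1·v_3 = -0.7845; r_{23} = e_2·v_3 = 1.2507.
u_3 = v_3 + 0.7845·e_1 − 1.2507·e_2 = (0.3363, 2.9756, -0.5212, 3.2529).
‖u_3‖ = 4.4520, so e_3 = (0.0755, 0.6684, -0.1171, 0.7307).
Qᵀb = (0.3922, -1.8129, 2.8246).
Back-substitute: x_3 = 2.8246/4.4520 = 0.6345.
x_2 = (-1.8129 − 1.2507·0.6345)/5.4737 = -0.4762.
x_1 = (0.3922 + 0.1961·(-0.4762) + 0.7845·0.6345)/5.0990 = 0.1562.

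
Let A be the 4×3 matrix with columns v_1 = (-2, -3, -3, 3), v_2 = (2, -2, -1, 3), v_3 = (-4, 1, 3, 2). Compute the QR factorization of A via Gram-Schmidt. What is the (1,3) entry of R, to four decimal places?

r_{13} = 0.3592

v_1 = (-2, -3, -3, 3); ‖v_1‖ = 5.5678, so q_1 = (-0.3592, -0.5388, -0.5388, 0.5388).
r_{13} = q_1·v_3 = 0.3592.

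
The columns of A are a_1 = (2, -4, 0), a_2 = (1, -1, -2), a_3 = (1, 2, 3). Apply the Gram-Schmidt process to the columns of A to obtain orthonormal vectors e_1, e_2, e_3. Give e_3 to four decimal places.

e_3 = (0.8729, 0.4364, 0.2182)

a_1 = (2, -4, 0); ‖a_1‖ = 4.4721, so e_1 = (0.4472, -0.8944, 0.0000).
e_1·a_2 = 0.4472·1 + (-0.8944)·(-1) + 0.0000·(-2) = 1.3416.
u_2 = a_2 − 1.3416·e_1 = (0.4000, 0.2000, -2.0000).
‖u_2‖ = 2.0494, so e_2 = (0.1952, 0.0976, -0.9759).
e_1·a_3 = 0.4472·1 + (-0.8944)·2 + 0.0000·3 = -1.3416; e_2·a_3 = 0.1952·1 + 0.0976·2 + (-0.9759)·3 = -2.5373.
u_3 = a_3 + 1.3416·e_1 + 2.5373·e_2 = (2.0952, 1.0476, 0.5238).
‖u_3‖ = 2.4004, so e_3 = (0.8729, 0.4364, 0.2182).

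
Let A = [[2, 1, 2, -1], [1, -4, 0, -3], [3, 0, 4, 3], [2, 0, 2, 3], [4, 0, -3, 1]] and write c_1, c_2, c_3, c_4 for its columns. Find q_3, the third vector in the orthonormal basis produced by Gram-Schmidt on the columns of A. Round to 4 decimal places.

q_3 = (0.2463, 0.0616, 0.5893, 0.2727, -0.7169)

c_1 = (2, 1, 3, 2, 4); ‖c_1‖ = 5.8310, so q_1 = (0.3430, 0.1715, 0.5145, 0.3430, 0.6860).
q_1·c_2 = 0.3430·1 + 0.1715·(-4) + 0.5145·0 + 0.3430·0 + 0.6860·0 = -0.3430.
u_2 = c_2 + 0.3430·q_1 = (1.1176, -3.9412, 0.1765, 0.1176, 0.2353).
‖u_2‖ = 4.1088, so q_2 = (0.2720, -0.9592, 0.0429, 0.0286, 0.0573).
q_1·c_3 = 0.3430·2 + 0.1715·0 + 0.5145·4 + 0.3430·2 + 0.6860·(-3) = 1.3720; q_2·c_3 = 0.2720·2 + (-0.9592)·0 + 0.0429·4 + 0.0286·2 + 0.0573·(-3) = 0.6013.
u_3 = c_3 − 1.3720·q_1 − 0.6013·q_2 = (1.3659, 0.3415, 3.2683, 1.5122, -3.9756).
‖u_3‖ = 5.5458, so q_3 = (0.2463, 0.0616, 0.5893, 0.2727, -0.7169).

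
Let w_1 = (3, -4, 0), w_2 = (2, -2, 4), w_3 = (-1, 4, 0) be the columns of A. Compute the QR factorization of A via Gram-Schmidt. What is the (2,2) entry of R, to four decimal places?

r_{22} = 4.0200

w_1 = (3, -4, 0); ‖w_1‖ = 5.0000, so q_1 = (0.6000, -0.8000, 0.0000).
q_1·w_2 = 0.6000·2 + (-0.8000)·(-2) + 0.0000·4 = 2.8000.
u_2 = w_2 − 2.8000·q_1 = (0.3200, 0.2400, 4.0000).
r_{22} = ‖u_2‖ = 4.0200.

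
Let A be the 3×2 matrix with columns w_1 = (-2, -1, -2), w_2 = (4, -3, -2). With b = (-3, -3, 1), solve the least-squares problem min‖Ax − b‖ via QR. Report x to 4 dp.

w_1 = (-2, -1, -2); ‖w_1‖ = 3.0000, so q_1 = (-0.6667, -0.3333, -0.6667).
q_1·w_2 = (-0.6667)·4 + (-0.3333)·(-3) + (-0.6667)·(-2) = -0.3333.
u_2 = w_2 + 0.3333·q_1 = (3.7778, -3.1111, -2.2222).
‖u_2‖ = 5.3748, so q_2 = (0.7029, -0.5788, -0.4134).
Qᵀb = (2.3333, -0.7856).
Back-substitute: x_2 = -0.7856/5.3748 = -0.1462.
x_1 = (2.3333 + 0.3333·(-0.1462))/3.0000 = 0.7615.

x = (0.7615, -0.1462)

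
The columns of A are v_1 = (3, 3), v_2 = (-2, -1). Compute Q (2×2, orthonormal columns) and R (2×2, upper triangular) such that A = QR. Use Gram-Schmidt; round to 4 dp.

Q = [[0.7071, -0.7071], [0.7071, 0.7071]], R = [[4.2426, -2.1213], [0.0000, 0.7071]]

q_1 = v_1/‖v_1‖ = (3, 3)/4.2426 = (0.7071, 0.7071).
r_{12} = q_1·v_2 = -2.1213.
u_2 = v_2 + 2.1213·q_1 = (-0.5000, 0.5000).
‖u_2‖ = 0.7071, so q_2 = (-0.7071, 0.7071).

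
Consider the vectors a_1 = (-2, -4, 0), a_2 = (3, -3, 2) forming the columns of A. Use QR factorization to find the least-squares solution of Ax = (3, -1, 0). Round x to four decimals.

a_1 = (-2, -4, 0); ‖a_1‖ = 4.4721, so q_1 = (-0.4472, -0.8944, 0.0000).
q_1·a_2 = (-0.4472)·3 + (-0.8944)·(-3) + 0.0000·2 = 1.3416.
u_2 = a_2 − 1.3416·q_1 = (3.6000, -1.8000, 2.0000).
‖u_2‖ = 4.4944, so q_2 = (0.8010, -0.4005, 0.4450).
Qᵀb = (-0.4472, 2.8035).
Back-substitute: x_2 = 2.8035/4.4944 = 0.6238.
x_1 = (-0.4472 − 1.3416·0.6238)/4.4721 = -0.2871.

x = (-0.2871, 0.6238)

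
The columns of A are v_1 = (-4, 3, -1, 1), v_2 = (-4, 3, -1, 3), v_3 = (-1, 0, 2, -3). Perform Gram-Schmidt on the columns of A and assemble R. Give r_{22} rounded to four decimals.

r_{22} = 1.9626

e_1 = v_1/‖v_1‖ = (-4, 3, -1, 1)/5.1962 = (-0.7698, 0.5774, -0.1925, 0.1925).
r_{12} = e_1·v_2 = 5.5811.
u_2 = v_2 − 5.5811·e_1 = (0.2963, -0.2222, 0.0741, 1.9259).
r_{22} = ‖u_2‖ = 1.9626.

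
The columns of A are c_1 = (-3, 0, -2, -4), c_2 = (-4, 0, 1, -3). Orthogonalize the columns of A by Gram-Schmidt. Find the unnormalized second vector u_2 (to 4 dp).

u_2 = (-1.7241, 0.0000, 2.5172, 0.0345)

q_1 = c_1/‖c_1‖ = (-3, 0, -2, -4)/5.3852 = (-0.5571, 0.0000, -0.3714, -0.7428).
r_{12} = q_1·c_2 = 4.0853.
u_2 = c_2 − 4.0853·q_1 = (-1.7241, 0.0000, 2.5172, 0.0345).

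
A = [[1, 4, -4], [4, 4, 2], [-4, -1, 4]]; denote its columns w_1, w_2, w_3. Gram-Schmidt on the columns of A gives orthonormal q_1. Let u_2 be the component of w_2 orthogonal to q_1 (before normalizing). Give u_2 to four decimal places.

w_1 = (1, 4, -4); ‖w_1‖ = 5.7446, so q_1 = (0.1741, 0.6963, -0.6963).
q_1·w_2 = 0.1741·4 + 0.6963·4 + (-0.6963)·(-1) = 4.1779.
u_2 = w_2 − 4.1779·q_1 = (3.2727, 1.0909, 1.9091).

u_2 = (3.2727, 1.0909, 1.9091)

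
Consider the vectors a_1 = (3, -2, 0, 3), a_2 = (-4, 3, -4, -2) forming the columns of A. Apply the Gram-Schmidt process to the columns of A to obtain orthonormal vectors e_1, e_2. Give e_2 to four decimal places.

e_2 = (-0.1677, 0.1886, -0.9221, 0.2934)

e_1 = a_1/‖a_1‖ = (3, -2, 0, 3)/4.6904 = (0.6396, -0.4264, 0.0000, 0.6396).
r_{12} = e_1·a_2 = -5.1168.
u_2 = a_2 + 5.1168·e_1 = (-0.7273, 0.8182, -4.0000, 1.2727).
‖u_2‖ = 4.3380, so e_2 = (-0.1677, 0.1886, -0.9221, 0.2934).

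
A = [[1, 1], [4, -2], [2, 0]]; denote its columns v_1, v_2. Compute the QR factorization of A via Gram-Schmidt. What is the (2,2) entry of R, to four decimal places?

v_1 = (1, 4, 2); ‖v_1‖ = 4.5826, so e_1 = (0.2182, 0.8729, 0.4364).
e_1·v_2 = 0.2182·1 + 0.8729·(-2) + 0.4364·0 = -1.5275.
u_2 = v_2 + 1.5275·e_1 = (1.3333, -0.6667, 0.6667).
r_{22} = ‖u_2‖ = 1.6330.

r_{22} = 1.6330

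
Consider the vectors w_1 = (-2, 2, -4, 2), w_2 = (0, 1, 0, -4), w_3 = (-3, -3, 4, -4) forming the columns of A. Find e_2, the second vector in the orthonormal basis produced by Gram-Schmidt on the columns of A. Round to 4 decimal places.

w_1 = (-2, 2, -4, 2); ‖w_1‖ = 5.2915, so e_1 = (-0.3780, 0.3780, -0.7559, 0.3780).
e_1·w_2 = (-0.3780)·0 + 0.3780·1 + (-0.7559)·0 + 0.3780·(-4) = -1.1339.
u_2 = w_2 + 1.1339·e_1 = (-0.4286, 1.4286, -0.8571, -3.5714).
‖u_2‖ = 3.9641, so e_2 = (-0.1081, 0.3604, -0.2162, -0.9009).

e_2 = (-0.1081, 0.3604, -0.2162, -0.9009)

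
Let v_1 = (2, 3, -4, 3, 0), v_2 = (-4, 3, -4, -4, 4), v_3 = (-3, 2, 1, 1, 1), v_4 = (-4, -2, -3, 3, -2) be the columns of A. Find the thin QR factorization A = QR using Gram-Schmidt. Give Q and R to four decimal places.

v_1 = (2, 3, -4, 3, 0); ‖v_1‖ = 6.1644, so e_1 = (0.3244, 0.4867, -0.6489, 0.4867, 0.0000).
e_1·v_2 = 0.3244·(-4) + 0.4867·3 + (-0.6489)·(-4) + 0.4867·(-4) + 0.0000·4 = 0.8111.
u_2 = v_2 − 0.8111·e_1 = (-4.2632, 2.6053, -3.4737, -4.3947, 4.0000).
‖u_2‖ = 8.5054, so e_2 = (-0.5012, 0.3063, -0.4084, -0.5167, 0.4703).
e_1·v_3 = 0.3244·(-3) + 0.4867·2 + (-0.6489)·1 + 0.4867·1 + 0.0000·1 = -0.1622; e_2·v_3 = (-0.5012)·(-3) + 0.3063·2 + (-0.4084)·1 + (-0.5167)·1 + 0.4703·1 = 1.6615.
u_3 = v_3 + 0.1622·e_1 − 1.6615·e_2 = (-2.1146, 1.5700, 1.5733, 1.9374, 0.2186).
‖u_3‖ = 3.6350, so e_3 = (-0.5817, 0.4319, 0.4328, 0.5330, 0.0601).
e_1·v_4 = 0.3244·(-4) + 0.4867·(-2) + (-0.6489)·(-3) + 0.4867·3 + 0.0000·(-2) = 1.1355; e_2·v_4 = (-0.5012)·(-4) + 0.3063·(-2) + (-0.4084)·(-3) + (-0.5167)·3 + 0.4703·(-2) = 0.1269; e_3·v_4 = (-0.5817)·(-4) + 0.4319·(-2) + 0.4328·(-3) + 0.5330·3 + 0.0601·(-2) = 1.6433.
u_4 = v_4 − 1.1355·e_1 − 0.1269·e_2 − 1.6433·e_3 = (-3.3489, -3.3013, -2.9226, 1.6370, -2.1585).
‖u_4‖ = 6.1639, so e_4 = (-0.5433, -0.5356, -0.4741, 0.2656, -0.3502).

Q = [[0.3244, -0.5012, -0.5817, -0.5433], [0.4867, 0.3063, 0.4319, -0.5356], [-0.6489, -0.4084, 0.4328, -0.4741], [0.4867, -0.5167, 0.5330, 0.2656], [0.0000, 0.4703, 0.0601, -0.3502]], R = [[6.1644, 0.8111, -0.1622, 1.1355], [0.0000, 8.5054, 1.6615, 0.1269], [0.0000, 0.0000, 3.6350, 1.6433], [0.0000, 0.0000, 0.0000, 6.1639]]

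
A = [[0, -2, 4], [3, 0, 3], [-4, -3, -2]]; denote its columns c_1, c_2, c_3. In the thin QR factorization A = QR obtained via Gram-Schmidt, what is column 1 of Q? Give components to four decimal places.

q_1 = (0.0000, 0.6000, -0.8000)

q_1 = c_1/‖c_1‖ = (0, 3, -4)/5.0000 = (0.0000, 0.6000, -0.8000).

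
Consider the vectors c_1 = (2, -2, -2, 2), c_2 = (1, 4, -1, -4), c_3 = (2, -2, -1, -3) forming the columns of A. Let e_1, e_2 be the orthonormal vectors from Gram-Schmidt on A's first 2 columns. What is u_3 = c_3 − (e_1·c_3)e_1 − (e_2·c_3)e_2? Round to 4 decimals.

u_3 = (0.5000, -2.5000, 0.5000, -2.5000)

e_1 = c_1/‖c_1‖ = (2, -2, -2, 2)/4.0000 = (0.5000, -0.5000, -0.5000, 0.5000).
r_{12} = e_1·c_2 = -3.0000.
u_2 = c_2 + 3.0000·e_1 = (2.5000, 2.5000, -2.5000, -2.5000).
‖u_2‖ = 5.0000, so e_2 = (0.5000, 0.5000, -0.5000, -0.5000).
r_{13} = e_1·c_3 = 1.0000; r_{23} = e_2·c_3 = 2.0000.
u_3 = c_3 − 1.0000·e_1 − 2.0000·e_2 = (0.5000, -2.5000, 0.5000, -2.5000).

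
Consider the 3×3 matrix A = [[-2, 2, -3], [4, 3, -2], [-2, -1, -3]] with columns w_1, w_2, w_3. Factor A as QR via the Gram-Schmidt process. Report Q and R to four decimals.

Q = [[-0.4082, 0.9035, 0.1302], [0.8165, 0.4252, -0.3906], [-0.4082, -0.0531, -0.9113]], R = [[4.8990, 2.0412, 0.8165], [0.0000, 3.1358, -3.4016], [0.0000, 0.0000, 3.1245]]

w_1 = (-2, 4, -2); ‖w_1‖ = 4.8990, so q_1 = (-0.4082, 0.8165, -0.4082).
q_1·w_2 = (-0.4082)·2 + 0.8165·3 + (-0.4082)·(-1) = 2.0412.
u_2 = w_2 − 2.0412·q_1 = (2.8333, 1.3333, -0.1667).
‖u_2‖ = 3.1358, so q_2 = (0.9035, 0.4252, -0.0531).
q_1·w_3 = (-0.4082)·(-3) + 0.8165·(-2) + (-0.4082)·(-3) = 0.8165; q_2·w_3 = 0.9035·(-3) + 0.4252·(-2) + (-0.0531)·(-3) = -3.4016.
u_3 = w_3 − 0.8165·q_1 + 3.4016·q_2 = (0.4068, -1.2203, -2.8475).
‖u_3‖ = 3.1245, so q_3 = (0.1302, -0.3906, -0.9113).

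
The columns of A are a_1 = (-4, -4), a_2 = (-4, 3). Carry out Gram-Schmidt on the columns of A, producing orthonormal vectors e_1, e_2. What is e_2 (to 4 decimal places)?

e_1 = a_1/‖a_1‖ = (-4, -4)/5.6569 = (-0.7071, -0.7071).
r_{12} = e_1·a_2 = 0.7071.
u_2 = a_2 − 0.7071·e_1 = (-3.5000, 3.5000).
‖u_2‖ = 4.9497, so e_2 = (-0.7071, 0.7071).

e_2 = (-0.7071, 0.7071)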